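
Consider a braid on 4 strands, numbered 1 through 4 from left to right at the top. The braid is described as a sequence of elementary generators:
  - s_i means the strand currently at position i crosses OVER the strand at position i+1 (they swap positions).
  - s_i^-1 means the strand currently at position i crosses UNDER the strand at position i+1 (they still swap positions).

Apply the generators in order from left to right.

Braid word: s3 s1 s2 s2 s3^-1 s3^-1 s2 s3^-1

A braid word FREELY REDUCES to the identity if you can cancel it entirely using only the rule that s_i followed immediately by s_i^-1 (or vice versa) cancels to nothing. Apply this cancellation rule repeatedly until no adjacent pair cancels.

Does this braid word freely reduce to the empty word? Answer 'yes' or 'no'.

Gen 1 (s3): push. Stack: [s3]
Gen 2 (s1): push. Stack: [s3 s1]
Gen 3 (s2): push. Stack: [s3 s1 s2]
Gen 4 (s2): push. Stack: [s3 s1 s2 s2]
Gen 5 (s3^-1): push. Stack: [s3 s1 s2 s2 s3^-1]
Gen 6 (s3^-1): push. Stack: [s3 s1 s2 s2 s3^-1 s3^-1]
Gen 7 (s2): push. Stack: [s3 s1 s2 s2 s3^-1 s3^-1 s2]
Gen 8 (s3^-1): push. Stack: [s3 s1 s2 s2 s3^-1 s3^-1 s2 s3^-1]
Reduced word: s3 s1 s2 s2 s3^-1 s3^-1 s2 s3^-1

Answer: no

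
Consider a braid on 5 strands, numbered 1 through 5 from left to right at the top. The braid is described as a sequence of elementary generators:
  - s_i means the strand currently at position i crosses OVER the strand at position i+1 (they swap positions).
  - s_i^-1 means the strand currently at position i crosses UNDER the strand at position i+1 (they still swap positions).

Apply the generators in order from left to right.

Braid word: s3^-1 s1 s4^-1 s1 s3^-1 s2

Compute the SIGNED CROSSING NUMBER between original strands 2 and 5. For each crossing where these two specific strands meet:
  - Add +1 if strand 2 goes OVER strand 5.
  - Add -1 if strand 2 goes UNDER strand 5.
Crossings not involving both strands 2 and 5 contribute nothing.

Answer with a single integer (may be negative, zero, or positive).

Answer: 1

Derivation:
Gen 1: crossing 3x4. Both 2&5? no. Sum: 0
Gen 2: crossing 1x2. Both 2&5? no. Sum: 0
Gen 3: crossing 3x5. Both 2&5? no. Sum: 0
Gen 4: crossing 2x1. Both 2&5? no. Sum: 0
Gen 5: crossing 4x5. Both 2&5? no. Sum: 0
Gen 6: 2 over 5. Both 2&5? yes. Contrib: +1. Sum: 1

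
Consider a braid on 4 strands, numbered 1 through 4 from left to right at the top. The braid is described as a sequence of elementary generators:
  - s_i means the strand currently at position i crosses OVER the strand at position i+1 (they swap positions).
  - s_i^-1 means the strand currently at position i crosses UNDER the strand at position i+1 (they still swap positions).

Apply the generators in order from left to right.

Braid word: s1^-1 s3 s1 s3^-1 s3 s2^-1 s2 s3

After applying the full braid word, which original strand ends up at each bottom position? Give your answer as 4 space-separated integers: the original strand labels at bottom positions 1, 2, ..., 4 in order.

Answer: 1 2 3 4

Derivation:
Gen 1 (s1^-1): strand 1 crosses under strand 2. Perm now: [2 1 3 4]
Gen 2 (s3): strand 3 crosses over strand 4. Perm now: [2 1 4 3]
Gen 3 (s1): strand 2 crosses over strand 1. Perm now: [1 2 4 3]
Gen 4 (s3^-1): strand 4 crosses under strand 3. Perm now: [1 2 3 4]
Gen 5 (s3): strand 3 crosses over strand 4. Perm now: [1 2 4 3]
Gen 6 (s2^-1): strand 2 crosses under strand 4. Perm now: [1 4 2 3]
Gen 7 (s2): strand 4 crosses over strand 2. Perm now: [1 2 4 3]
Gen 8 (s3): strand 4 crosses over strand 3. Perm now: [1 2 3 4]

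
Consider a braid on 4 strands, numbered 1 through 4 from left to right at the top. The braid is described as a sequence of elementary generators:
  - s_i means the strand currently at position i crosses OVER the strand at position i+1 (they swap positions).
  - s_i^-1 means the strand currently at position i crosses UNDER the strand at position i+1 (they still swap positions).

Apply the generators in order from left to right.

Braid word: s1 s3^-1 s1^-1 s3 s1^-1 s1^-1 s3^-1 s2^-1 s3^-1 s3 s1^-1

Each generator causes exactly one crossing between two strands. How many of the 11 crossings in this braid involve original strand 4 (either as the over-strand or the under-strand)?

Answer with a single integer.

Gen 1: crossing 1x2. Involves strand 4? no. Count so far: 0
Gen 2: crossing 3x4. Involves strand 4? yes. Count so far: 1
Gen 3: crossing 2x1. Involves strand 4? no. Count so far: 1
Gen 4: crossing 4x3. Involves strand 4? yes. Count so far: 2
Gen 5: crossing 1x2. Involves strand 4? no. Count so far: 2
Gen 6: crossing 2x1. Involves strand 4? no. Count so far: 2
Gen 7: crossing 3x4. Involves strand 4? yes. Count so far: 3
Gen 8: crossing 2x4. Involves strand 4? yes. Count so far: 4
Gen 9: crossing 2x3. Involves strand 4? no. Count so far: 4
Gen 10: crossing 3x2. Involves strand 4? no. Count so far: 4
Gen 11: crossing 1x4. Involves strand 4? yes. Count so far: 5

Answer: 5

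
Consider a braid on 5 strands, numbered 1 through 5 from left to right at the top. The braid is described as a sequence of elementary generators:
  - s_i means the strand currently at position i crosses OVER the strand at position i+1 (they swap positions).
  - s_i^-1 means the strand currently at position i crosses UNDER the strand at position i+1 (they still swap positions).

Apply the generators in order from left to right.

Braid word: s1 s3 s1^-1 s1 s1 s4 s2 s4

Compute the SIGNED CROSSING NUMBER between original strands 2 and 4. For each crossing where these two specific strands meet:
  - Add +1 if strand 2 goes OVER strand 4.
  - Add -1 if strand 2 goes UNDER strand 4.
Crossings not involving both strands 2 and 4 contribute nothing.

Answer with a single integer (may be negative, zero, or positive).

Gen 1: crossing 1x2. Both 2&4? no. Sum: 0
Gen 2: crossing 3x4. Both 2&4? no. Sum: 0
Gen 3: crossing 2x1. Both 2&4? no. Sum: 0
Gen 4: crossing 1x2. Both 2&4? no. Sum: 0
Gen 5: crossing 2x1. Both 2&4? no. Sum: 0
Gen 6: crossing 3x5. Both 2&4? no. Sum: 0
Gen 7: 2 over 4. Both 2&4? yes. Contrib: +1. Sum: 1
Gen 8: crossing 5x3. Both 2&4? no. Sum: 1

Answer: 1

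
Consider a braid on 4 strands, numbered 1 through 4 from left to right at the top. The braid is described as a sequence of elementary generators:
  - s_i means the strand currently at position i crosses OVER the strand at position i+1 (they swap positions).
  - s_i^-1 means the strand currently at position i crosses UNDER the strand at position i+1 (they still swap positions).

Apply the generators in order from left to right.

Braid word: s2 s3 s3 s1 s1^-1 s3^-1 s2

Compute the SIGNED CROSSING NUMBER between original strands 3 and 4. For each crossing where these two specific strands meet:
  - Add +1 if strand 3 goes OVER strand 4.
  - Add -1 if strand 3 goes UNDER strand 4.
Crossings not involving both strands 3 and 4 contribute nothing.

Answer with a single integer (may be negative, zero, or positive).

Gen 1: crossing 2x3. Both 3&4? no. Sum: 0
Gen 2: crossing 2x4. Both 3&4? no. Sum: 0
Gen 3: crossing 4x2. Both 3&4? no. Sum: 0
Gen 4: crossing 1x3. Both 3&4? no. Sum: 0
Gen 5: crossing 3x1. Both 3&4? no. Sum: 0
Gen 6: crossing 2x4. Both 3&4? no. Sum: 0
Gen 7: 3 over 4. Both 3&4? yes. Contrib: +1. Sum: 1

Answer: 1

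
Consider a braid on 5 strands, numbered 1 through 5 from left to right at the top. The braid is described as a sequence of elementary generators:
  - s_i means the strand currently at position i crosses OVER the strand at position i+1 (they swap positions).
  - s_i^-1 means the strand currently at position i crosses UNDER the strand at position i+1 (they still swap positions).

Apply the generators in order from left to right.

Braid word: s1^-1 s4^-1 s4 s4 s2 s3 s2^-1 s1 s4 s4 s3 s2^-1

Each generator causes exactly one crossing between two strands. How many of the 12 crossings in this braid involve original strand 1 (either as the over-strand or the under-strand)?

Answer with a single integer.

Gen 1: crossing 1x2. Involves strand 1? yes. Count so far: 1
Gen 2: crossing 4x5. Involves strand 1? no. Count so far: 1
Gen 3: crossing 5x4. Involves strand 1? no. Count so far: 1
Gen 4: crossing 4x5. Involves strand 1? no. Count so far: 1
Gen 5: crossing 1x3. Involves strand 1? yes. Count so far: 2
Gen 6: crossing 1x5. Involves strand 1? yes. Count so far: 3
Gen 7: crossing 3x5. Involves strand 1? no. Count so far: 3
Gen 8: crossing 2x5. Involves strand 1? no. Count so far: 3
Gen 9: crossing 1x4. Involves strand 1? yes. Count so far: 4
Gen 10: crossing 4x1. Involves strand 1? yes. Count so far: 5
Gen 11: crossing 3x1. Involves strand 1? yes. Count so far: 6
Gen 12: crossing 2x1. Involves strand 1? yes. Count so far: 7

Answer: 7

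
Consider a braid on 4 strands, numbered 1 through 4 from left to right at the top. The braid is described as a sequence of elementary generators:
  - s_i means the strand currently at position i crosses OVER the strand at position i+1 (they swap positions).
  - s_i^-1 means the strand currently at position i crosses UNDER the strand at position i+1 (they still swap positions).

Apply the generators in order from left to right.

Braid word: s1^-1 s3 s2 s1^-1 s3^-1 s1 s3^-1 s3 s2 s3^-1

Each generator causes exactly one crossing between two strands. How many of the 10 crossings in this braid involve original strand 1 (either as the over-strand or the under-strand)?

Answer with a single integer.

Gen 1: crossing 1x2. Involves strand 1? yes. Count so far: 1
Gen 2: crossing 3x4. Involves strand 1? no. Count so far: 1
Gen 3: crossing 1x4. Involves strand 1? yes. Count so far: 2
Gen 4: crossing 2x4. Involves strand 1? no. Count so far: 2
Gen 5: crossing 1x3. Involves strand 1? yes. Count so far: 3
Gen 6: crossing 4x2. Involves strand 1? no. Count so far: 3
Gen 7: crossing 3x1. Involves strand 1? yes. Count so far: 4
Gen 8: crossing 1x3. Involves strand 1? yes. Count so far: 5
Gen 9: crossing 4x3. Involves strand 1? no. Count so far: 5
Gen 10: crossing 4x1. Involves strand 1? yes. Count so far: 6

Answer: 6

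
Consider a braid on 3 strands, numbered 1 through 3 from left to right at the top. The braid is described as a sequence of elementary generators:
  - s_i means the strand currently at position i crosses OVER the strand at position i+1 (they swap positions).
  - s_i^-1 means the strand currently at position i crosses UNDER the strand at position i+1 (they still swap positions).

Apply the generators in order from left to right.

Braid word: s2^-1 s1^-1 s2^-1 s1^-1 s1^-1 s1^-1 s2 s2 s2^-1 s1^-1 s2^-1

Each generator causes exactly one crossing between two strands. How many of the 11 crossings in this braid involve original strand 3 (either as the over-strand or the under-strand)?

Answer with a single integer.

Gen 1: crossing 2x3. Involves strand 3? yes. Count so far: 1
Gen 2: crossing 1x3. Involves strand 3? yes. Count so far: 2
Gen 3: crossing 1x2. Involves strand 3? no. Count so far: 2
Gen 4: crossing 3x2. Involves strand 3? yes. Count so far: 3
Gen 5: crossing 2x3. Involves strand 3? yes. Count so far: 4
Gen 6: crossing 3x2. Involves strand 3? yes. Count so far: 5
Gen 7: crossing 3x1. Involves strand 3? yes. Count so far: 6
Gen 8: crossing 1x3. Involves strand 3? yes. Count so far: 7
Gen 9: crossing 3x1. Involves strand 3? yes. Count so far: 8
Gen 10: crossing 2x1. Involves strand 3? no. Count so far: 8
Gen 11: crossing 2x3. Involves strand 3? yes. Count so far: 9

Answer: 9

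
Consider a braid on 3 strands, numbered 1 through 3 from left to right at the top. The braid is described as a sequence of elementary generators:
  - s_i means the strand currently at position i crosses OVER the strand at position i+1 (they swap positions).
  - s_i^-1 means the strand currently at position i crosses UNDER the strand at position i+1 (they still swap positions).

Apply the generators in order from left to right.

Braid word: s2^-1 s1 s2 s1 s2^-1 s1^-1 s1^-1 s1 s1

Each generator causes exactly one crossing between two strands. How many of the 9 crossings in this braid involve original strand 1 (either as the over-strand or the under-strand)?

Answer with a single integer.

Gen 1: crossing 2x3. Involves strand 1? no. Count so far: 0
Gen 2: crossing 1x3. Involves strand 1? yes. Count so far: 1
Gen 3: crossing 1x2. Involves strand 1? yes. Count so far: 2
Gen 4: crossing 3x2. Involves strand 1? no. Count so far: 2
Gen 5: crossing 3x1. Involves strand 1? yes. Count so far: 3
Gen 6: crossing 2x1. Involves strand 1? yes. Count so far: 4
Gen 7: crossing 1x2. Involves strand 1? yes. Count so far: 5
Gen 8: crossing 2x1. Involves strand 1? yes. Count so far: 6
Gen 9: crossing 1x2. Involves strand 1? yes. Count so far: 7

Answer: 7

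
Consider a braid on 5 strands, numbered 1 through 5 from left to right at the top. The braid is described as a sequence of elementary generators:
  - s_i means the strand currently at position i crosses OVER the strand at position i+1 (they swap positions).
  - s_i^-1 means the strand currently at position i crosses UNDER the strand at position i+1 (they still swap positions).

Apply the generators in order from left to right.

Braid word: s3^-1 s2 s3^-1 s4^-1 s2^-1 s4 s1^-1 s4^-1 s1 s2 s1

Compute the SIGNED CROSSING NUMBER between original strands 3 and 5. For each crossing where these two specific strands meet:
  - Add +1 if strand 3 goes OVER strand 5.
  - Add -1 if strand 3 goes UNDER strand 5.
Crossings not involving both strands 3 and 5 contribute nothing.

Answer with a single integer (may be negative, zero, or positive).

Gen 1: crossing 3x4. Both 3&5? no. Sum: 0
Gen 2: crossing 2x4. Both 3&5? no. Sum: 0
Gen 3: crossing 2x3. Both 3&5? no. Sum: 0
Gen 4: crossing 2x5. Both 3&5? no. Sum: 0
Gen 5: crossing 4x3. Both 3&5? no. Sum: 0
Gen 6: crossing 5x2. Both 3&5? no. Sum: 0
Gen 7: crossing 1x3. Both 3&5? no. Sum: 0
Gen 8: crossing 2x5. Both 3&5? no. Sum: 0
Gen 9: crossing 3x1. Both 3&5? no. Sum: 0
Gen 10: crossing 3x4. Both 3&5? no. Sum: 0
Gen 11: crossing 1x4. Both 3&5? no. Sum: 0

Answer: 0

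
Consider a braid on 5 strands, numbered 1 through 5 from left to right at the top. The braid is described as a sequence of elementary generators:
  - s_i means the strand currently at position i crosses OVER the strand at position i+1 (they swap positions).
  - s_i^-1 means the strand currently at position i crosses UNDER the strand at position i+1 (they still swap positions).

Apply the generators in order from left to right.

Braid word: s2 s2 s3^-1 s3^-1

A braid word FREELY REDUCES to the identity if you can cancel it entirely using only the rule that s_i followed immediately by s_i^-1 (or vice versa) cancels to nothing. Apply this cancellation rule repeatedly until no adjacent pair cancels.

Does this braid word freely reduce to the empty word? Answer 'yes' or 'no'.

Answer: no

Derivation:
Gen 1 (s2): push. Stack: [s2]
Gen 2 (s2): push. Stack: [s2 s2]
Gen 3 (s3^-1): push. Stack: [s2 s2 s3^-1]
Gen 4 (s3^-1): push. Stack: [s2 s2 s3^-1 s3^-1]
Reduced word: s2 s2 s3^-1 s3^-1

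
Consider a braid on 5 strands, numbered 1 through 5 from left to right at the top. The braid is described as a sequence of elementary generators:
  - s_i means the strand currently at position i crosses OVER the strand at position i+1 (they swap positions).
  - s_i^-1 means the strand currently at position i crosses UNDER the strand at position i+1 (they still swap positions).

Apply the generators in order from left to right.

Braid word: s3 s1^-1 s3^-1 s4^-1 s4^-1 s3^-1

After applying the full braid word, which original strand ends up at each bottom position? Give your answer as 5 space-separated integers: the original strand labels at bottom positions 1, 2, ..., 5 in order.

Answer: 2 1 4 3 5

Derivation:
Gen 1 (s3): strand 3 crosses over strand 4. Perm now: [1 2 4 3 5]
Gen 2 (s1^-1): strand 1 crosses under strand 2. Perm now: [2 1 4 3 5]
Gen 3 (s3^-1): strand 4 crosses under strand 3. Perm now: [2 1 3 4 5]
Gen 4 (s4^-1): strand 4 crosses under strand 5. Perm now: [2 1 3 5 4]
Gen 5 (s4^-1): strand 5 crosses under strand 4. Perm now: [2 1 3 4 5]
Gen 6 (s3^-1): strand 3 crosses under strand 4. Perm now: [2 1 4 3 5]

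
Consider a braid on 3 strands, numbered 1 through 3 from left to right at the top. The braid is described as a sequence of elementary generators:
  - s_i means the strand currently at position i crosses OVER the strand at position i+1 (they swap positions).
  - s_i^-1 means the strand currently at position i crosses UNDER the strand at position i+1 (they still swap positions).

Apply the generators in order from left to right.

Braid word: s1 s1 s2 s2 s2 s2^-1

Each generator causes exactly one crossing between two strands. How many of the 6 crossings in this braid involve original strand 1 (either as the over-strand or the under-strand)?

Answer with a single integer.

Answer: 2

Derivation:
Gen 1: crossing 1x2. Involves strand 1? yes. Count so far: 1
Gen 2: crossing 2x1. Involves strand 1? yes. Count so far: 2
Gen 3: crossing 2x3. Involves strand 1? no. Count so far: 2
Gen 4: crossing 3x2. Involves strand 1? no. Count so far: 2
Gen 5: crossing 2x3. Involves strand 1? no. Count so far: 2
Gen 6: crossing 3x2. Involves strand 1? no. Count so far: 2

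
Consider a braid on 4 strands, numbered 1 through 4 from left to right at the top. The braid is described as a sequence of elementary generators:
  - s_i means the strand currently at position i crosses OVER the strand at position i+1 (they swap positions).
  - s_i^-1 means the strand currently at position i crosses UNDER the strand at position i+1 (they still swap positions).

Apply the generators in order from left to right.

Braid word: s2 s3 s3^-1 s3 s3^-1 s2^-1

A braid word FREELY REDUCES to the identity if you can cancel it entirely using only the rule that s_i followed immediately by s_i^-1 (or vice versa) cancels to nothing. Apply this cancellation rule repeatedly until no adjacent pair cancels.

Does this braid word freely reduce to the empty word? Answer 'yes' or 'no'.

Answer: yes

Derivation:
Gen 1 (s2): push. Stack: [s2]
Gen 2 (s3): push. Stack: [s2 s3]
Gen 3 (s3^-1): cancels prior s3. Stack: [s2]
Gen 4 (s3): push. Stack: [s2 s3]
Gen 5 (s3^-1): cancels prior s3. Stack: [s2]
Gen 6 (s2^-1): cancels prior s2. Stack: []
Reduced word: (empty)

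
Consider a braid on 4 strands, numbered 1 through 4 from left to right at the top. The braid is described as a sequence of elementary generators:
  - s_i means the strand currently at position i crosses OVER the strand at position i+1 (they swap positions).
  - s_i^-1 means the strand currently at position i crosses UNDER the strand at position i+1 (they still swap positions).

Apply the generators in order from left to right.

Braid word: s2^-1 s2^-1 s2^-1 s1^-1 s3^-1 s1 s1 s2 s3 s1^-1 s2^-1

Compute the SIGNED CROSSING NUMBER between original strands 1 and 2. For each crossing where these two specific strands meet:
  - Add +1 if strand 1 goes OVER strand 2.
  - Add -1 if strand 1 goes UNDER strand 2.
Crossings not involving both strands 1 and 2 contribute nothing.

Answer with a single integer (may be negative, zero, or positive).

Gen 1: crossing 2x3. Both 1&2? no. Sum: 0
Gen 2: crossing 3x2. Both 1&2? no. Sum: 0
Gen 3: crossing 2x3. Both 1&2? no. Sum: 0
Gen 4: crossing 1x3. Both 1&2? no. Sum: 0
Gen 5: crossing 2x4. Both 1&2? no. Sum: 0
Gen 6: crossing 3x1. Both 1&2? no. Sum: 0
Gen 7: crossing 1x3. Both 1&2? no. Sum: 0
Gen 8: crossing 1x4. Both 1&2? no. Sum: 0
Gen 9: 1 over 2. Both 1&2? yes. Contrib: +1. Sum: 1
Gen 10: crossing 3x4. Both 1&2? no. Sum: 1
Gen 11: crossing 3x2. Both 1&2? no. Sum: 1

Answer: 1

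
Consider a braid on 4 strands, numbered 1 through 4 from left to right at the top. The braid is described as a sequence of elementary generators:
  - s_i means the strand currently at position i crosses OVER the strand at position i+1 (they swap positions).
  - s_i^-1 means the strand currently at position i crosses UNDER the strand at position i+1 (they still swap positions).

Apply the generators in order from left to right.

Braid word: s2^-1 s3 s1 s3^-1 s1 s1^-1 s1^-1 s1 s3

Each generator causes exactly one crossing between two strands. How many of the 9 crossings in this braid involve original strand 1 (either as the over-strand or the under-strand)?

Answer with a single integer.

Answer: 5

Derivation:
Gen 1: crossing 2x3. Involves strand 1? no. Count so far: 0
Gen 2: crossing 2x4. Involves strand 1? no. Count so far: 0
Gen 3: crossing 1x3. Involves strand 1? yes. Count so far: 1
Gen 4: crossing 4x2. Involves strand 1? no. Count so far: 1
Gen 5: crossing 3x1. Involves strand 1? yes. Count so far: 2
Gen 6: crossing 1x3. Involves strand 1? yes. Count so far: 3
Gen 7: crossing 3x1. Involves strand 1? yes. Count so far: 4
Gen 8: crossing 1x3. Involves strand 1? yes. Count so far: 5
Gen 9: crossing 2x4. Involves strand 1? no. Count so far: 5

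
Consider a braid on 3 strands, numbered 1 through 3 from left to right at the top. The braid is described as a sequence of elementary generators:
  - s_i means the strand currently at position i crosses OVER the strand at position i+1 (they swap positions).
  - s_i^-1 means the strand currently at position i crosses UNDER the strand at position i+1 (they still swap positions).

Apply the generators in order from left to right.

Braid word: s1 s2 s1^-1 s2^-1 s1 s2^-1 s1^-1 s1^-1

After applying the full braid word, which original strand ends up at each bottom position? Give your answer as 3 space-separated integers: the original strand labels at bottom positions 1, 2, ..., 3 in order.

Answer: 1 2 3

Derivation:
Gen 1 (s1): strand 1 crosses over strand 2. Perm now: [2 1 3]
Gen 2 (s2): strand 1 crosses over strand 3. Perm now: [2 3 1]
Gen 3 (s1^-1): strand 2 crosses under strand 3. Perm now: [3 2 1]
Gen 4 (s2^-1): strand 2 crosses under strand 1. Perm now: [3 1 2]
Gen 5 (s1): strand 3 crosses over strand 1. Perm now: [1 3 2]
Gen 6 (s2^-1): strand 3 crosses under strand 2. Perm now: [1 2 3]
Gen 7 (s1^-1): strand 1 crosses under strand 2. Perm now: [2 1 3]
Gen 8 (s1^-1): strand 2 crosses under strand 1. Perm now: [1 2 3]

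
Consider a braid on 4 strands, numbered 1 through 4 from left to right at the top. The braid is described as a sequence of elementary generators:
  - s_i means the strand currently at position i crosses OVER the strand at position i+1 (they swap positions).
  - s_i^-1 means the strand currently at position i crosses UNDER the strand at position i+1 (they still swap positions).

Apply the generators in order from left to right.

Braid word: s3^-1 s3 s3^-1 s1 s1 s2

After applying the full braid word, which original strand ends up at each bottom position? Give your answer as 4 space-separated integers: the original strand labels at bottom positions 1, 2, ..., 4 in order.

Answer: 1 4 2 3

Derivation:
Gen 1 (s3^-1): strand 3 crosses under strand 4. Perm now: [1 2 4 3]
Gen 2 (s3): strand 4 crosses over strand 3. Perm now: [1 2 3 4]
Gen 3 (s3^-1): strand 3 crosses under strand 4. Perm now: [1 2 4 3]
Gen 4 (s1): strand 1 crosses over strand 2. Perm now: [2 1 4 3]
Gen 5 (s1): strand 2 crosses over strand 1. Perm now: [1 2 4 3]
Gen 6 (s2): strand 2 crosses over strand 4. Perm now: [1 4 2 3]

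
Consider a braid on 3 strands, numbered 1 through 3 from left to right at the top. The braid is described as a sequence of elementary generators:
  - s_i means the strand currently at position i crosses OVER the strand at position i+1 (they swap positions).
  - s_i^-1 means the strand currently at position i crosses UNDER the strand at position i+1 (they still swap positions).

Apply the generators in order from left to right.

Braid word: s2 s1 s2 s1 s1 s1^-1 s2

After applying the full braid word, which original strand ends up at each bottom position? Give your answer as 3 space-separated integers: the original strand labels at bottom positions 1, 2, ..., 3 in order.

Gen 1 (s2): strand 2 crosses over strand 3. Perm now: [1 3 2]
Gen 2 (s1): strand 1 crosses over strand 3. Perm now: [3 1 2]
Gen 3 (s2): strand 1 crosses over strand 2. Perm now: [3 2 1]
Gen 4 (s1): strand 3 crosses over strand 2. Perm now: [2 3 1]
Gen 5 (s1): strand 2 crosses over strand 3. Perm now: [3 2 1]
Gen 6 (s1^-1): strand 3 crosses under strand 2. Perm now: [2 3 1]
Gen 7 (s2): strand 3 crosses over strand 1. Perm now: [2 1 3]

Answer: 2 1 3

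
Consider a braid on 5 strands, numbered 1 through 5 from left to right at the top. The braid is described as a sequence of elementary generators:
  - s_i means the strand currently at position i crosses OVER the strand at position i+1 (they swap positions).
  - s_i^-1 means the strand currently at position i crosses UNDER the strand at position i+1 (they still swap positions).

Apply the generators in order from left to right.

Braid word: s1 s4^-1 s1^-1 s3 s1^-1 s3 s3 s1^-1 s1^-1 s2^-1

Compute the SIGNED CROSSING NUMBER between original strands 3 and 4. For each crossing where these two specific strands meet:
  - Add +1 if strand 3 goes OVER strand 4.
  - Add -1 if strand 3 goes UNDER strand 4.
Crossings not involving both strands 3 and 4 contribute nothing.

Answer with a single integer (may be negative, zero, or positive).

Answer: 0

Derivation:
Gen 1: crossing 1x2. Both 3&4? no. Sum: 0
Gen 2: crossing 4x5. Both 3&4? no. Sum: 0
Gen 3: crossing 2x1. Both 3&4? no. Sum: 0
Gen 4: crossing 3x5. Both 3&4? no. Sum: 0
Gen 5: crossing 1x2. Both 3&4? no. Sum: 0
Gen 6: crossing 5x3. Both 3&4? no. Sum: 0
Gen 7: crossing 3x5. Both 3&4? no. Sum: 0
Gen 8: crossing 2x1. Both 3&4? no. Sum: 0
Gen 9: crossing 1x2. Both 3&4? no. Sum: 0
Gen 10: crossing 1x5. Both 3&4? no. Sum: 0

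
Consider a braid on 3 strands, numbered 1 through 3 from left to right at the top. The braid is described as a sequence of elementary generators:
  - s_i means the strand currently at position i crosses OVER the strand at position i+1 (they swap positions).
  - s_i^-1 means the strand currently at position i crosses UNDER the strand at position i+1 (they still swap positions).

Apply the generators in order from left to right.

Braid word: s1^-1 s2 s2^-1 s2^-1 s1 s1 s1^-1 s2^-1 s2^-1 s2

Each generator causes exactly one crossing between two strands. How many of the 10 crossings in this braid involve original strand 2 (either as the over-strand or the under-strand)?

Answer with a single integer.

Gen 1: crossing 1x2. Involves strand 2? yes. Count so far: 1
Gen 2: crossing 1x3. Involves strand 2? no. Count so far: 1
Gen 3: crossing 3x1. Involves strand 2? no. Count so far: 1
Gen 4: crossing 1x3. Involves strand 2? no. Count so far: 1
Gen 5: crossing 2x3. Involves strand 2? yes. Count so far: 2
Gen 6: crossing 3x2. Involves strand 2? yes. Count so far: 3
Gen 7: crossing 2x3. Involves strand 2? yes. Count so far: 4
Gen 8: crossing 2x1. Involves strand 2? yes. Count so far: 5
Gen 9: crossing 1x2. Involves strand 2? yes. Count so far: 6
Gen 10: crossing 2x1. Involves strand 2? yes. Count so far: 7

Answer: 7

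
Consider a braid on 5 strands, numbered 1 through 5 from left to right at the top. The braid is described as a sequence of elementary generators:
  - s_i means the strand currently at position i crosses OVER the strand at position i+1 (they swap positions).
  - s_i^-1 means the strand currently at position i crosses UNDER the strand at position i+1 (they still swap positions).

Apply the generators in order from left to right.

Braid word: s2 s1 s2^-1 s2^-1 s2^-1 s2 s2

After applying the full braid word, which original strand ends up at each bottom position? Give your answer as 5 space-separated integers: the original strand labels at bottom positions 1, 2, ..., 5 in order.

Gen 1 (s2): strand 2 crosses over strand 3. Perm now: [1 3 2 4 5]
Gen 2 (s1): strand 1 crosses over strand 3. Perm now: [3 1 2 4 5]
Gen 3 (s2^-1): strand 1 crosses under strand 2. Perm now: [3 2 1 4 5]
Gen 4 (s2^-1): strand 2 crosses under strand 1. Perm now: [3 1 2 4 5]
Gen 5 (s2^-1): strand 1 crosses under strand 2. Perm now: [3 2 1 4 5]
Gen 6 (s2): strand 2 crosses over strand 1. Perm now: [3 1 2 4 5]
Gen 7 (s2): strand 1 crosses over strand 2. Perm now: [3 2 1 4 5]

Answer: 3 2 1 4 5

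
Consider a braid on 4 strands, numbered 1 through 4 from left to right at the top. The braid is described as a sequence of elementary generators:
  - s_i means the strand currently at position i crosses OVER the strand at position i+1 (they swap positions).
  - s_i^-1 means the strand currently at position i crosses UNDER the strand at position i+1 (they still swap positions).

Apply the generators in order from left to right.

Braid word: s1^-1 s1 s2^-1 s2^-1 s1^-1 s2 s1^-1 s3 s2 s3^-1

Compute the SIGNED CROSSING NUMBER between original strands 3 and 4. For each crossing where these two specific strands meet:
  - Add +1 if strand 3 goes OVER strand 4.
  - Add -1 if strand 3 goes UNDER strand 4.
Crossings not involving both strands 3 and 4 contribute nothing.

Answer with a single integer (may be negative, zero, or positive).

Answer: 0

Derivation:
Gen 1: crossing 1x2. Both 3&4? no. Sum: 0
Gen 2: crossing 2x1. Both 3&4? no. Sum: 0
Gen 3: crossing 2x3. Both 3&4? no. Sum: 0
Gen 4: crossing 3x2. Both 3&4? no. Sum: 0
Gen 5: crossing 1x2. Both 3&4? no. Sum: 0
Gen 6: crossing 1x3. Both 3&4? no. Sum: 0
Gen 7: crossing 2x3. Both 3&4? no. Sum: 0
Gen 8: crossing 1x4. Both 3&4? no. Sum: 0
Gen 9: crossing 2x4. Both 3&4? no. Sum: 0
Gen 10: crossing 2x1. Both 3&4? no. Sum: 0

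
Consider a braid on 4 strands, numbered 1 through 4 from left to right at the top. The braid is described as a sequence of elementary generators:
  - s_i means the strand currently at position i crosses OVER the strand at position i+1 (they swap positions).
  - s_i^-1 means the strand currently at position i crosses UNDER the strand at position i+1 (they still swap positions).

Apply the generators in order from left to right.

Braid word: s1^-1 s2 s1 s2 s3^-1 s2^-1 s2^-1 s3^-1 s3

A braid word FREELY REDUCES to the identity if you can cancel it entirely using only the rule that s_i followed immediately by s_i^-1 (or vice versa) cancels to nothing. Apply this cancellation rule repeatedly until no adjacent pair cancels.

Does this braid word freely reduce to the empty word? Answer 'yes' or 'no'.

Gen 1 (s1^-1): push. Stack: [s1^-1]
Gen 2 (s2): push. Stack: [s1^-1 s2]
Gen 3 (s1): push. Stack: [s1^-1 s2 s1]
Gen 4 (s2): push. Stack: [s1^-1 s2 s1 s2]
Gen 5 (s3^-1): push. Stack: [s1^-1 s2 s1 s2 s3^-1]
Gen 6 (s2^-1): push. Stack: [s1^-1 s2 s1 s2 s3^-1 s2^-1]
Gen 7 (s2^-1): push. Stack: [s1^-1 s2 s1 s2 s3^-1 s2^-1 s2^-1]
Gen 8 (s3^-1): push. Stack: [s1^-1 s2 s1 s2 s3^-1 s2^-1 s2^-1 s3^-1]
Gen 9 (s3): cancels prior s3^-1. Stack: [s1^-1 s2 s1 s2 s3^-1 s2^-1 s2^-1]
Reduced word: s1^-1 s2 s1 s2 s3^-1 s2^-1 s2^-1

Answer: no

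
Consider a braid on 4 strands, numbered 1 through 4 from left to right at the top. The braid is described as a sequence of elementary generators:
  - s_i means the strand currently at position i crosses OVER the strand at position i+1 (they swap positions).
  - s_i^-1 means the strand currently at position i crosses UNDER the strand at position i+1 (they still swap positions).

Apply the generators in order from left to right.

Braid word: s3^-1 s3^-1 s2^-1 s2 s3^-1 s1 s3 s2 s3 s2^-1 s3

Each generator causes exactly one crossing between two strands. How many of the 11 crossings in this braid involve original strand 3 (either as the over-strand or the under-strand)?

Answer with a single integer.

Answer: 9

Derivation:
Gen 1: crossing 3x4. Involves strand 3? yes. Count so far: 1
Gen 2: crossing 4x3. Involves strand 3? yes. Count so far: 2
Gen 3: crossing 2x3. Involves strand 3? yes. Count so far: 3
Gen 4: crossing 3x2. Involves strand 3? yes. Count so far: 4
Gen 5: crossing 3x4. Involves strand 3? yes. Count so far: 5
Gen 6: crossing 1x2. Involves strand 3? no. Count so far: 5
Gen 7: crossing 4x3. Involves strand 3? yes. Count so far: 6
Gen 8: crossing 1x3. Involves strand 3? yes. Count so far: 7
Gen 9: crossing 1x4. Involves strand 3? no. Count so far: 7
Gen 10: crossing 3x4. Involves strand 3? yes. Count so far: 8
Gen 11: crossing 3x1. Involves strand 3? yes. Count so far: 9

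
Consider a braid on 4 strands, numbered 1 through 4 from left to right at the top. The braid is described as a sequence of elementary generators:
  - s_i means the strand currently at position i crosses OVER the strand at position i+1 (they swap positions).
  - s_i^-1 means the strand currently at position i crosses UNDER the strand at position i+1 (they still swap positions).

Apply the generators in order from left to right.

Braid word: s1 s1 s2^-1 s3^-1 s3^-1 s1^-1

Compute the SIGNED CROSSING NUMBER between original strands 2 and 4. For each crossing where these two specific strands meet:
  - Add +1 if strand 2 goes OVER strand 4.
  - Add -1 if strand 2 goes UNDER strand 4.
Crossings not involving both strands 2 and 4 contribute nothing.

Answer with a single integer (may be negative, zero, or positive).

Gen 1: crossing 1x2. Both 2&4? no. Sum: 0
Gen 2: crossing 2x1. Both 2&4? no. Sum: 0
Gen 3: crossing 2x3. Both 2&4? no. Sum: 0
Gen 4: 2 under 4. Both 2&4? yes. Contrib: -1. Sum: -1
Gen 5: 4 under 2. Both 2&4? yes. Contrib: +1. Sum: 0
Gen 6: crossing 1x3. Both 2&4? no. Sum: 0

Answer: 0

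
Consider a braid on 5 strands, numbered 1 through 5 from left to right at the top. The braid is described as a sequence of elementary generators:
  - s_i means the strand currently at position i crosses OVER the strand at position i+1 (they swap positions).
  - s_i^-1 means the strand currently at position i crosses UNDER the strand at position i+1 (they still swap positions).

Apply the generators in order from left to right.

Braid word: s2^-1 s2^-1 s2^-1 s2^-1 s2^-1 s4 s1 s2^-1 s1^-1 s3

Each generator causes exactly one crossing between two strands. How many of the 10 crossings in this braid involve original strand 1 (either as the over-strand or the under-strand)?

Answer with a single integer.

Answer: 3

Derivation:
Gen 1: crossing 2x3. Involves strand 1? no. Count so far: 0
Gen 2: crossing 3x2. Involves strand 1? no. Count so far: 0
Gen 3: crossing 2x3. Involves strand 1? no. Count so far: 0
Gen 4: crossing 3x2. Involves strand 1? no. Count so far: 0
Gen 5: crossing 2x3. Involves strand 1? no. Count so far: 0
Gen 6: crossing 4x5. Involves strand 1? no. Count so far: 0
Gen 7: crossing 1x3. Involves strand 1? yes. Count so far: 1
Gen 8: crossing 1x2. Involves strand 1? yes. Count so far: 2
Gen 9: crossing 3x2. Involves strand 1? no. Count so far: 2
Gen 10: crossing 1x5. Involves strand 1? yes. Count so far: 3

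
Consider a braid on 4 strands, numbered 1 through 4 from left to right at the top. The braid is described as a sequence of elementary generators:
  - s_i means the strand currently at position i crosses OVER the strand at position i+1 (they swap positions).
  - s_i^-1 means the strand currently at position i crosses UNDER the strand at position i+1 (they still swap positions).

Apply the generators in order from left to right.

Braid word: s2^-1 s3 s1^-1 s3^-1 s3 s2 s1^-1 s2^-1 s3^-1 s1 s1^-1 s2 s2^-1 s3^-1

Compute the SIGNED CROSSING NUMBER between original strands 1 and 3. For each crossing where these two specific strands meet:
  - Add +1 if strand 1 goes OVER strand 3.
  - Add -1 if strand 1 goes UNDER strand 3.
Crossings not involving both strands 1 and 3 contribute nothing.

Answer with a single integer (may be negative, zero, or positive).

Gen 1: crossing 2x3. Both 1&3? no. Sum: 0
Gen 2: crossing 2x4. Both 1&3? no. Sum: 0
Gen 3: 1 under 3. Both 1&3? yes. Contrib: -1. Sum: -1
Gen 4: crossing 4x2. Both 1&3? no. Sum: -1
Gen 5: crossing 2x4. Both 1&3? no. Sum: -1
Gen 6: crossing 1x4. Both 1&3? no. Sum: -1
Gen 7: crossing 3x4. Both 1&3? no. Sum: -1
Gen 8: 3 under 1. Both 1&3? yes. Contrib: +1. Sum: 0
Gen 9: crossing 3x2. Both 1&3? no. Sum: 0
Gen 10: crossing 4x1. Both 1&3? no. Sum: 0
Gen 11: crossing 1x4. Both 1&3? no. Sum: 0
Gen 12: crossing 1x2. Both 1&3? no. Sum: 0
Gen 13: crossing 2x1. Both 1&3? no. Sum: 0
Gen 14: crossing 2x3. Both 1&3? no. Sum: 0

Answer: 0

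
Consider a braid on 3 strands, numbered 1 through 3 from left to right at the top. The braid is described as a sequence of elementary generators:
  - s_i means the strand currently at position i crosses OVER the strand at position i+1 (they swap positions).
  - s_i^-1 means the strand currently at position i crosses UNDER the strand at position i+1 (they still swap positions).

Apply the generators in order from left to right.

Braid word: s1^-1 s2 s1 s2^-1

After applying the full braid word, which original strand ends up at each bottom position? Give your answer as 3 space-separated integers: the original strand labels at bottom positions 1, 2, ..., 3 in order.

Gen 1 (s1^-1): strand 1 crosses under strand 2. Perm now: [2 1 3]
Gen 2 (s2): strand 1 crosses over strand 3. Perm now: [2 3 1]
Gen 3 (s1): strand 2 crosses over strand 3. Perm now: [3 2 1]
Gen 4 (s2^-1): strand 2 crosses under strand 1. Perm now: [3 1 2]

Answer: 3 1 2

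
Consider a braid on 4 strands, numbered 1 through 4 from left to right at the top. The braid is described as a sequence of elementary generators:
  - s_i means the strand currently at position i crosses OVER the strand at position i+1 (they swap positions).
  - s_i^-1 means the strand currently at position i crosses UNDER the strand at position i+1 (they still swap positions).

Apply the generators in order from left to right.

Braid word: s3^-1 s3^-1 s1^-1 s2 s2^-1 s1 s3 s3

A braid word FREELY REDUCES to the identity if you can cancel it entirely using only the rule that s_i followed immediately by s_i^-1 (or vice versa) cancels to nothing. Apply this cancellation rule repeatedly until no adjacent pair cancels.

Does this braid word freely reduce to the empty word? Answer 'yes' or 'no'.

Gen 1 (s3^-1): push. Stack: [s3^-1]
Gen 2 (s3^-1): push. Stack: [s3^-1 s3^-1]
Gen 3 (s1^-1): push. Stack: [s3^-1 s3^-1 s1^-1]
Gen 4 (s2): push. Stack: [s3^-1 s3^-1 s1^-1 s2]
Gen 5 (s2^-1): cancels prior s2. Stack: [s3^-1 s3^-1 s1^-1]
Gen 6 (s1): cancels prior s1^-1. Stack: [s3^-1 s3^-1]
Gen 7 (s3): cancels prior s3^-1. Stack: [s3^-1]
Gen 8 (s3): cancels prior s3^-1. Stack: []
Reduced word: (empty)

Answer: yes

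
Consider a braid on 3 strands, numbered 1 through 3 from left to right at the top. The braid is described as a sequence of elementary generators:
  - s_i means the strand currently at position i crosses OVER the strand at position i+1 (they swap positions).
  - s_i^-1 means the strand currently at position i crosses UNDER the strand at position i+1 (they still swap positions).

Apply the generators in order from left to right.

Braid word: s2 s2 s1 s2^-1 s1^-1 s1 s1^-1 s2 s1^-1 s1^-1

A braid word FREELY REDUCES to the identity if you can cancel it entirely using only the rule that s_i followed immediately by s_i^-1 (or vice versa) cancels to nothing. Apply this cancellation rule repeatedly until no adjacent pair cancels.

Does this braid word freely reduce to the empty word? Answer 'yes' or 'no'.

Gen 1 (s2): push. Stack: [s2]
Gen 2 (s2): push. Stack: [s2 s2]
Gen 3 (s1): push. Stack: [s2 s2 s1]
Gen 4 (s2^-1): push. Stack: [s2 s2 s1 s2^-1]
Gen 5 (s1^-1): push. Stack: [s2 s2 s1 s2^-1 s1^-1]
Gen 6 (s1): cancels prior s1^-1. Stack: [s2 s2 s1 s2^-1]
Gen 7 (s1^-1): push. Stack: [s2 s2 s1 s2^-1 s1^-1]
Gen 8 (s2): push. Stack: [s2 s2 s1 s2^-1 s1^-1 s2]
Gen 9 (s1^-1): push. Stack: [s2 s2 s1 s2^-1 s1^-1 s2 s1^-1]
Gen 10 (s1^-1): push. Stack: [s2 s2 s1 s2^-1 s1^-1 s2 s1^-1 s1^-1]
Reduced word: s2 s2 s1 s2^-1 s1^-1 s2 s1^-1 s1^-1

Answer: no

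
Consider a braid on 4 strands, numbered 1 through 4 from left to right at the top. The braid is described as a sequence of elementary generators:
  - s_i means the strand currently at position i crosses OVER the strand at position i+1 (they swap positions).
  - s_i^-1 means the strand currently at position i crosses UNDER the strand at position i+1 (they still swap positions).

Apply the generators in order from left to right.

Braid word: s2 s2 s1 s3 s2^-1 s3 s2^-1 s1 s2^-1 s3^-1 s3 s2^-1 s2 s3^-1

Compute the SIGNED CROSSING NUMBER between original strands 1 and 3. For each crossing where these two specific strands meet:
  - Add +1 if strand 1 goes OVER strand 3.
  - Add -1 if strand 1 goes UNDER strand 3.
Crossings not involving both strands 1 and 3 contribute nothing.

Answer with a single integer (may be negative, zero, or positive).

Answer: 1

Derivation:
Gen 1: crossing 2x3. Both 1&3? no. Sum: 0
Gen 2: crossing 3x2. Both 1&3? no. Sum: 0
Gen 3: crossing 1x2. Both 1&3? no. Sum: 0
Gen 4: crossing 3x4. Both 1&3? no. Sum: 0
Gen 5: crossing 1x4. Both 1&3? no. Sum: 0
Gen 6: 1 over 3. Both 1&3? yes. Contrib: +1. Sum: 1
Gen 7: crossing 4x3. Both 1&3? no. Sum: 1
Gen 8: crossing 2x3. Both 1&3? no. Sum: 1
Gen 9: crossing 2x4. Both 1&3? no. Sum: 1
Gen 10: crossing 2x1. Both 1&3? no. Sum: 1
Gen 11: crossing 1x2. Both 1&3? no. Sum: 1
Gen 12: crossing 4x2. Both 1&3? no. Sum: 1
Gen 13: crossing 2x4. Both 1&3? no. Sum: 1
Gen 14: crossing 2x1. Both 1&3? no. Sum: 1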